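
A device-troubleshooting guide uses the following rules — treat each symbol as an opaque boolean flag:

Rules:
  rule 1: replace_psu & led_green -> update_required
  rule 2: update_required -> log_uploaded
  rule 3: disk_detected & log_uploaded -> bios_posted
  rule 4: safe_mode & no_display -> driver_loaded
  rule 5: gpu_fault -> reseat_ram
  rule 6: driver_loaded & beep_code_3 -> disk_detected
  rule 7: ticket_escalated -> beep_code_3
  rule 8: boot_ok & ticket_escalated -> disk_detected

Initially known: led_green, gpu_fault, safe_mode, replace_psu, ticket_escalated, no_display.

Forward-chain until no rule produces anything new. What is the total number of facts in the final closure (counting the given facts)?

13

Round 1 — rule 1, rule 4, rule 5, rule 7, derive update_required, driver_loaded, reseat_ram, beep_code_3.
Round 2 — rule 2, rule 6, derive log_uploaded, disk_detected.
Round 3 — rule 3, derive bios_posted.
Closure: {beep_code_3, bios_posted, disk_detected, driver_loaded, gpu_fault, led_green, log_uploaded, no_display, replace_psu, reseat_ram, safe_mode, ticket_escalated, update_required} — 13 facts.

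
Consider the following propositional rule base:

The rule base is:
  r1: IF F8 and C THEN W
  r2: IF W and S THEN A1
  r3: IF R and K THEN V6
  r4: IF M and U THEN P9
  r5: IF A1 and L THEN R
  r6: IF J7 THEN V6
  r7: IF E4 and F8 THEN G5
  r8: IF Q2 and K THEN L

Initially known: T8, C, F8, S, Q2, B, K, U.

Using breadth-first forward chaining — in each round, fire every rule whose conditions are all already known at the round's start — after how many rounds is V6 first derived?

4

Round 1: r1 [IF F8 and C THEN W]; r8 [IF Q2 and K THEN L]. New: W, L.
Round 2: r2 [IF W and S THEN A1]. New: A1.
Round 3: r5 [IF A1 and L THEN R]. New: R.
Round 4: r3 [IF R and K THEN V6]. New: V6.
V6 first appears in round 4.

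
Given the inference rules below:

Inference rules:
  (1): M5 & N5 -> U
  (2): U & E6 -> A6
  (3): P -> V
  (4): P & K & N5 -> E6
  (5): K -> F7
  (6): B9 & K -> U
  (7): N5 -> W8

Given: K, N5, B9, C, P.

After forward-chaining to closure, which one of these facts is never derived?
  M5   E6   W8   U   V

Round 1 fires (3), (4), (5), (6), (7), giving V, E6, F7, U, W8.
Round 2 fires (2), giving A6.
Derived: W8 (round 1), U (round 1), V (round 1), E6 (round 1). M5 never appears in any round.

M5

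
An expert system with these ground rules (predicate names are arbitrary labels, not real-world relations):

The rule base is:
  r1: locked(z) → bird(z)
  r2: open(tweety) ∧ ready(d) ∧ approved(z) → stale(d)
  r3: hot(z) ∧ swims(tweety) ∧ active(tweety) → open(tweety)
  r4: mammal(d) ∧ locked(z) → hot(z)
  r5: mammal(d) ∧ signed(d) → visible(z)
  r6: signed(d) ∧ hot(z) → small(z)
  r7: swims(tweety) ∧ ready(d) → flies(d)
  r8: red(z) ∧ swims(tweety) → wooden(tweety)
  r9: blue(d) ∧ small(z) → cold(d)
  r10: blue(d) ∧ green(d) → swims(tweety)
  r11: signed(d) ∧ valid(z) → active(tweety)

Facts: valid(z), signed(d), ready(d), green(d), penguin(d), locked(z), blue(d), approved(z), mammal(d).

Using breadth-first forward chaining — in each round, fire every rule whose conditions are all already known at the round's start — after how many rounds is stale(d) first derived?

Round 1: r1 [locked(z) → bird(z)]; r4 [mammal(d) ∧ locked(z) → hot(z)]; r5 [mammal(d) ∧ signed(d) → visible(z)]; r10 [blue(d) ∧ green(d) → swims(tweety)]; r11 [signed(d) ∧ valid(z) → active(tweety)]. Adds bird(z), hot(z), visible(z), swims(tweety), active(tweety).
Round 2: r3 [hot(z) ∧ swims(tweety) ∧ active(tweety) → open(tweety)]; r6 [signed(d) ∧ hot(z) → small(z)]; r7 [swims(tweety) ∧ ready(d) → flies(d)]. Adds open(tweety), small(z), flies(d).
Round 3: r2 [open(tweety) ∧ ready(d) ∧ approved(z) → stale(d)]; r9 [blue(d) ∧ small(z) → cold(d)]. Adds stale(d), cold(d).
stale(d) first appears in round 3.

3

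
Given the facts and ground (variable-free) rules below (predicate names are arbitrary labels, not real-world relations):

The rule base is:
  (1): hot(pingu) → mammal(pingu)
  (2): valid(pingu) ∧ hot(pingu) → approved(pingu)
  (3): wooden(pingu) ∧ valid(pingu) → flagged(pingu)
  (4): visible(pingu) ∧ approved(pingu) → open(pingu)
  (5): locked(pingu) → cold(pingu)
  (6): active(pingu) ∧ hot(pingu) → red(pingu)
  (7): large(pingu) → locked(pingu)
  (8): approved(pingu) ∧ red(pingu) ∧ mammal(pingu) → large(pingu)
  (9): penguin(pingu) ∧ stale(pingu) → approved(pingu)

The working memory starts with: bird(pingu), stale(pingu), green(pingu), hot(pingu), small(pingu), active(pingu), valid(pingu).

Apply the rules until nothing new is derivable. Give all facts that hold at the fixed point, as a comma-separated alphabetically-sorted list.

active(pingu), approved(pingu), bird(pingu), cold(pingu), green(pingu), hot(pingu), large(pingu), locked(pingu), mammal(pingu), red(pingu), small(pingu), stale(pingu), valid(pingu)

[1] (1) [hot(pingu) → mammal(pingu)]; (2) [valid(pingu) ∧ hot(pingu) → approved(pingu)]; (6) [active(pingu) ∧ hot(pingu) → red(pingu)]. ⇒ new: mammal(pingu), approved(pingu), red(pingu).
[2] (8) [approved(pingu) ∧ red(pingu) ∧ mammal(pingu) → large(pingu)]. ⇒ new: large(pingu).
[3] (7) [large(pingu) → locked(pingu)]. ⇒ new: locked(pingu).
[4] (5) [locked(pingu) → cold(pingu)]. ⇒ new: cold(pingu).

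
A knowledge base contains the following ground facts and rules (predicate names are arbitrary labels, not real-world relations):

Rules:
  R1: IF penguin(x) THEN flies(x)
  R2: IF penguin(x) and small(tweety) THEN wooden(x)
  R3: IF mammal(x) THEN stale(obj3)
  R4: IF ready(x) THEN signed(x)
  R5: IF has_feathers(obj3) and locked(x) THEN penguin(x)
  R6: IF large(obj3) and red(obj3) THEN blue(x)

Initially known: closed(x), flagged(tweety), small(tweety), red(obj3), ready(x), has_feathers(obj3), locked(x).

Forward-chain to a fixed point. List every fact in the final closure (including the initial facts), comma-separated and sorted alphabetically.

[1] R4 [IF ready(x) THEN signed(x)]; R5 [IF has_feathers(obj3) and locked(x) THEN penguin(x)]. ⇒ new: signed(x), penguin(x).
[2] R1 [IF penguin(x) THEN flies(x)]; R2 [IF penguin(x) and small(tweety) THEN wooden(x)]. ⇒ new: flies(x), wooden(x).

closed(x), flagged(tweety), flies(x), has_feathers(obj3), locked(x), penguin(x), ready(x), red(obj3), signed(x), small(tweety), wooden(x)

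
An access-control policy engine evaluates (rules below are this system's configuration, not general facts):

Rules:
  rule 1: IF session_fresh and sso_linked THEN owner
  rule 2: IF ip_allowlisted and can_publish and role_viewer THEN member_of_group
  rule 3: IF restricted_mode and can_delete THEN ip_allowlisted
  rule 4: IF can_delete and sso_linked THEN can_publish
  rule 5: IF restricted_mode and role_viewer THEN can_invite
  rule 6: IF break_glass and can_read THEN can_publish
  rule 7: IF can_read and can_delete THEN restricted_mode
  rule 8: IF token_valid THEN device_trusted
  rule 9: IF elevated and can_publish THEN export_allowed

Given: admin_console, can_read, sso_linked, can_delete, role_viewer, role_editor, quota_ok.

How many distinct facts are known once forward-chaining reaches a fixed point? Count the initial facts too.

Round 1: rule 4 [IF can_delete and sso_linked THEN can_publish]; rule 7 [IF can_read and can_delete THEN restricted_mode]. New: can_publish, restricted_mode.
Round 2: rule 3 [IF restricted_mode and can_delete THEN ip_allowlisted]; rule 5 [IF restricted_mode and role_viewer THEN can_invite]. New: ip_allowlisted, can_invite.
Round 3: rule 2 [IF ip_allowlisted and can_publish and role_viewer THEN member_of_group]. New: member_of_group.
Closure: {admin_console, can_delete, can_invite, can_publish, can_read, ip_allowlisted, member_of_group, quota_ok, restricted_mode, role_editor, role_viewer, sso_linked} — 12 facts.

12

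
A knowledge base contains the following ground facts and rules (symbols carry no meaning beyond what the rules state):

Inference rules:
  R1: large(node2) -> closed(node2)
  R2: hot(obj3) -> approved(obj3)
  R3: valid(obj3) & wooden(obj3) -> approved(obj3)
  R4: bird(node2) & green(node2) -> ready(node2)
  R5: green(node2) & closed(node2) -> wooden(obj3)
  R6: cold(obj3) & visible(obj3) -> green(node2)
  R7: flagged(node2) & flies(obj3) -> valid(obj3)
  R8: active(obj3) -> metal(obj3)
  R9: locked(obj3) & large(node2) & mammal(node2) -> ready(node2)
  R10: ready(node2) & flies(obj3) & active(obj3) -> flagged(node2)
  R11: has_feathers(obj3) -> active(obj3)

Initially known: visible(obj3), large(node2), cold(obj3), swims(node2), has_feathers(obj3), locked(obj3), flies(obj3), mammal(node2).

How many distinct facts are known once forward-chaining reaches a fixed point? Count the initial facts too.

17

[1] R1 [large(node2) -> closed(node2)]; R6 [cold(obj3) & visible(obj3) -> green(node2)]; R9 [locked(obj3) & large(node2) & mammal(node2) -> ready(node2)]; R11 [has_feathers(obj3) -> active(obj3)]. ⇒ new: closed(node2), green(node2), ready(node2), active(obj3).
[2] R5 [green(node2) & closed(node2) -> wooden(obj3)]; R8 [active(obj3) -> metal(obj3)]; R10 [ready(node2) & flies(obj3) & active(obj3) -> flagged(node2)]. ⇒ new: wooden(obj3), metal(obj3), flagged(node2).
[3] R7 [flagged(node2) & flies(obj3) -> valid(obj3)]. ⇒ new: valid(obj3).
[4] R3 [valid(obj3) & wooden(obj3) -> approved(obj3)]. ⇒ new: approved(obj3).
Closure: {active(obj3), approved(obj3), closed(node2), cold(obj3), flagged(node2), flies(obj3), green(node2), has_feathers(obj3), large(node2), locked(obj3), mammal(node2), metal(obj3), ready(node2), swims(node2), valid(obj3), visible(obj3), wooden(obj3)} — 17 facts.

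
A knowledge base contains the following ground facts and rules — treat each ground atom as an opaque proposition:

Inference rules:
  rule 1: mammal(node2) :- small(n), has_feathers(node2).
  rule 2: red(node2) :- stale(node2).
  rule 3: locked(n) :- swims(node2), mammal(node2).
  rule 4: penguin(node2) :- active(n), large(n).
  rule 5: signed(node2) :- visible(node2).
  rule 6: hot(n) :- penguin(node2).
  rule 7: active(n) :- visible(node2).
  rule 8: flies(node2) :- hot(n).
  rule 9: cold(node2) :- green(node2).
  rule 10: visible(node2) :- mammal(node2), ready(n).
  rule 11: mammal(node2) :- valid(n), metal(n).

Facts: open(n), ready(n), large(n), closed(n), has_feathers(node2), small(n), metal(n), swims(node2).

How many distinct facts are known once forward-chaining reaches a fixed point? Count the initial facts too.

[1] rule 1 [mammal(node2) :- small(n), has_feathers(node2).]. ⇒ new: mammal(node2).
[2] rule 3 [locked(n) :- swims(node2), mammal(node2).]; rule 10 [visible(node2) :- mammal(node2), ready(n).]. ⇒ new: locked(n), visible(node2).
[3] rule 5 [signed(node2) :- visible(node2).]; rule 7 [active(n) :- visible(node2).]. ⇒ new: signed(node2), active(n).
[4] rule 4 [penguin(node2) :- active(n), large(n).]. ⇒ new: penguin(node2).
[5] rule 6 [hot(n) :- penguin(node2).]. ⇒ new: hot(n).
[6] rule 8 [flies(node2) :- hot(n).]. ⇒ new: flies(node2).
Closure: {active(n), closed(n), flies(node2), has_feathers(node2), hot(n), large(n), locked(n), mammal(node2), metal(n), open(n), penguin(node2), ready(n), signed(node2), small(n), swims(node2), visible(node2)} — 16 facts.

16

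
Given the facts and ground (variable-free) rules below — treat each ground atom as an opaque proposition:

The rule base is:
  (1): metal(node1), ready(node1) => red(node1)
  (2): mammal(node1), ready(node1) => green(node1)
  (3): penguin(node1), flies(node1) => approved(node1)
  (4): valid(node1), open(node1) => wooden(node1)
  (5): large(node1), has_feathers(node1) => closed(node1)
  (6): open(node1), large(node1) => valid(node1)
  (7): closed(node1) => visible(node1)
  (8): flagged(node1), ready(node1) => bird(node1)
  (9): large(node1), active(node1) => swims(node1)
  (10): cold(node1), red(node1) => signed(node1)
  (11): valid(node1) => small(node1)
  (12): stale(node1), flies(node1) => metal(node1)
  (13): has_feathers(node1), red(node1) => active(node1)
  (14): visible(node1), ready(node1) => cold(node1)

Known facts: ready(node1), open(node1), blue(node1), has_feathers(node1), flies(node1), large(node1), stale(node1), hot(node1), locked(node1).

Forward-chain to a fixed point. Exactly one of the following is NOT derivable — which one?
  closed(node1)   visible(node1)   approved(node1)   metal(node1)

Round 1 — (5), (6), (12), derive closed(node1), valid(node1), metal(node1).
Round 2 — (1), (4), (7), (11), derive red(node1), wooden(node1), visible(node1), small(node1).
Round 3 — (13), (14), derive active(node1), cold(node1).
Round 4 — (9), (10), derive swims(node1), signed(node1).
Derived: closed(node1) (round 1), visible(node1) (round 2), metal(node1) (round 1). approved(node1) never appears in any round.

approved(node1)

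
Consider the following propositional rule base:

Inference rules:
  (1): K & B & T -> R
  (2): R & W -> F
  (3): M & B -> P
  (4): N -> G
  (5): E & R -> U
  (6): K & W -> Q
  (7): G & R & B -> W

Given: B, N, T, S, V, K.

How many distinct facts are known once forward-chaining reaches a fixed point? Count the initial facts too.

Round 1: (1) [K & B & T -> R]; (4) [N -> G]. New: R, G.
Round 2: (7) [G & R & B -> W]. New: W.
Round 3: (2) [R & W -> F]; (6) [K & W -> Q]. New: F, Q.
Closure: {B, F, G, K, N, Q, R, S, T, V, W} — 11 facts.

11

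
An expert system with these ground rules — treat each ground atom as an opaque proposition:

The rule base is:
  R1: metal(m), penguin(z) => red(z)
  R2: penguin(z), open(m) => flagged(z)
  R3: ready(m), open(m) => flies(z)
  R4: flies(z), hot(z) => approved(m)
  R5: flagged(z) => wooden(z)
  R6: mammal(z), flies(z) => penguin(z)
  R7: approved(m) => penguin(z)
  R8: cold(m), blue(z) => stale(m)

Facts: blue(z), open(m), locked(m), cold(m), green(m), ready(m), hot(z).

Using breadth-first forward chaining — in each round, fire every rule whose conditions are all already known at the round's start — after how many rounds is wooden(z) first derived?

Round 1 — R3, R8, derive flies(z), stale(m).
Round 2 — R4, derive approved(m).
Round 3 — R7, derive penguin(z).
Round 4 — R2, derive flagged(z).
Round 5 — R5, derive wooden(z).
wooden(z) first appears in round 5.

5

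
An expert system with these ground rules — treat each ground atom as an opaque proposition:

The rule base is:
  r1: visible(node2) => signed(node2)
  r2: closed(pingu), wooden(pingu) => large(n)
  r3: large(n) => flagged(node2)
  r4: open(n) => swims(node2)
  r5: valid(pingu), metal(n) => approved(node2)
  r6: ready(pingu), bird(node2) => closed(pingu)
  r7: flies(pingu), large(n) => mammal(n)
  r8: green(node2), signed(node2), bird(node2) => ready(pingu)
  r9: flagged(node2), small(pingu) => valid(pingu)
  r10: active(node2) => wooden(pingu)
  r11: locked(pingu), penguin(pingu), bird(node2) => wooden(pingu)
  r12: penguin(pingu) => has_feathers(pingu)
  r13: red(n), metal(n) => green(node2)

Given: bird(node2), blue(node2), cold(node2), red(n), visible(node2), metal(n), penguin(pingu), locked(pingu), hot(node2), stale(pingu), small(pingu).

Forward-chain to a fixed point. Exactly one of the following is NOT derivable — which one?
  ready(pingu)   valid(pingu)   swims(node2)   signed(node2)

Round 1: r1 [visible(node2) => signed(node2)]; r11 [locked(pingu), penguin(pingu), bird(node2) => wooden(pingu)]; r12 [penguin(pingu) => has_feathers(pingu)]; r13 [red(n), metal(n) => green(node2)]. New: signed(node2), wooden(pingu), has_feathers(pingu), green(node2).
Round 2: r8 [green(node2), signed(node2), bird(node2) => ready(pingu)]. New: ready(pingu).
Round 3: r6 [ready(pingu), bird(node2) => closed(pingu)]. New: closed(pingu).
Round 4: r2 [closed(pingu), wooden(pingu) => large(n)]. New: large(n).
Round 5: r3 [large(n) => flagged(node2)]. New: flagged(node2).
Round 6: r9 [flagged(node2), small(pingu) => valid(pingu)]. New: valid(pingu).
Round 7: r5 [valid(pingu), metal(n) => approved(node2)]. New: approved(node2).
Derived: signed(node2) (round 1), ready(pingu) (round 2), valid(pingu) (round 6). swims(node2) never appears in any round.

swims(node2)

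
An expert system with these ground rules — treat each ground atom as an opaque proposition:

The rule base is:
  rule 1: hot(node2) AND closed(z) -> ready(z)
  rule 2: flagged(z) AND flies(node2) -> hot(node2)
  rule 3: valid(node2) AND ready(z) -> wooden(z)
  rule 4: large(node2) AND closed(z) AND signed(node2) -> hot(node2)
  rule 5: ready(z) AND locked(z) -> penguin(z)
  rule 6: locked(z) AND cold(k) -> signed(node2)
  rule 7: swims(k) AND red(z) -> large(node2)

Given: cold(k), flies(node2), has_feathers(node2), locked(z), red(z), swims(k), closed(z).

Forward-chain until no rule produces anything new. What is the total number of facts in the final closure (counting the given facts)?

Round 1 — rule 6, rule 7, derive signed(node2), large(node2).
Round 2 — rule 4, derive hot(node2).
Round 3 — rule 1, derive ready(z).
Round 4 — rule 5, derive penguin(z).
Closure: {closed(z), cold(k), flies(node2), has_feathers(node2), hot(node2), large(node2), locked(z), penguin(z), ready(z), red(z), signed(node2), swims(k)} — 12 facts.

12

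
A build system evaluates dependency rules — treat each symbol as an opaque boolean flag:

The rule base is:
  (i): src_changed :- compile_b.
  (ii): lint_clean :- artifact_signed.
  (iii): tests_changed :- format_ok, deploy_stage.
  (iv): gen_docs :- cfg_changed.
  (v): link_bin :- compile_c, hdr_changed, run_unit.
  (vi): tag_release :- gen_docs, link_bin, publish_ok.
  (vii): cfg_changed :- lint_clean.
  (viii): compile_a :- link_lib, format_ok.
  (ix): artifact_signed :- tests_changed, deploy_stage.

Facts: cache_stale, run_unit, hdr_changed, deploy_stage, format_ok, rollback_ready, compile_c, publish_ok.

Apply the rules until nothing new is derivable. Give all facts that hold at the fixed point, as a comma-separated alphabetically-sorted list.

artifact_signed, cache_stale, cfg_changed, compile_c, deploy_stage, format_ok, gen_docs, hdr_changed, link_bin, lint_clean, publish_ok, rollback_ready, run_unit, tag_release, tests_changed

Round 1: (iii) [tests_changed :- format_ok, deploy_stage.]; (v) [link_bin :- compile_c, hdr_changed, run_unit.]. New: tests_changed, link_bin.
Round 2: (ix) [artifact_signed :- tests_changed, deploy_stage.]. New: artifact_signed.
Round 3: (ii) [lint_clean :- artifact_signed.]. New: lint_clean.
Round 4: (vii) [cfg_changed :- lint_clean.]. New: cfg_changed.
Round 5: (iv) [gen_docs :- cfg_changed.]. New: gen_docs.
Round 6: (vi) [tag_release :- gen_docs, link_bin, publish_ok.]. New: tag_release.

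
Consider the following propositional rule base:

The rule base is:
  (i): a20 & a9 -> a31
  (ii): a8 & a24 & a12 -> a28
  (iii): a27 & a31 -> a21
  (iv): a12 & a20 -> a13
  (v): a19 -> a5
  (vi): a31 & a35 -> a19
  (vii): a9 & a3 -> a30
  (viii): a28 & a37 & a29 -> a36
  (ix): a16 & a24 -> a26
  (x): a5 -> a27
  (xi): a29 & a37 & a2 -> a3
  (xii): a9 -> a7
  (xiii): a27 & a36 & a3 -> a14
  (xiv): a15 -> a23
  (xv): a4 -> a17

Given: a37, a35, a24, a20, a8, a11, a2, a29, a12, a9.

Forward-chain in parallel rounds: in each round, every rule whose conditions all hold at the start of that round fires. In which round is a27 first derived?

Round 1: (i) [a20 & a9 -> a31]; (ii) [a8 & a24 & a12 -> a28]; (iv) [a12 & a20 -> a13]; (xi) [a29 & a37 & a2 -> a3]; (xii) [a9 -> a7]. Adds a31, a28, a13, a3, a7.
Round 2: (vi) [a31 & a35 -> a19]; (vii) [a9 & a3 -> a30]; (viii) [a28 & a37 & a29 -> a36]. Adds a19, a30, a36.
Round 3: (v) [a19 -> a5]. Adds a5.
Round 4: (x) [a5 -> a27]. Adds a27.
a27 first appears in round 4.

4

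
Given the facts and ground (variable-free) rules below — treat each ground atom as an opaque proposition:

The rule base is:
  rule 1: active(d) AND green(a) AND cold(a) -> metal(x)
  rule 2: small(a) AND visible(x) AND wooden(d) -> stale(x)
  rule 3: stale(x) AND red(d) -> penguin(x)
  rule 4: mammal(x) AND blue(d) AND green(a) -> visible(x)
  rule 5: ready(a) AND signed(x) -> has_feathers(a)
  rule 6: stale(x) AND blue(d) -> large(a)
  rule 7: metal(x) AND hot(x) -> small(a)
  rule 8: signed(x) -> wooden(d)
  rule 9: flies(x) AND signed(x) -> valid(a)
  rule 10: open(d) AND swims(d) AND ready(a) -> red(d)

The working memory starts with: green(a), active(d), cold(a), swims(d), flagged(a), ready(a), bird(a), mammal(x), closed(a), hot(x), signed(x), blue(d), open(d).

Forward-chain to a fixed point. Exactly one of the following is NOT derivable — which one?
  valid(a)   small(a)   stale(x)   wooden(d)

valid(a)

Round 1: rule 1 [active(d) AND green(a) AND cold(a) -> metal(x)]; rule 4 [mammal(x) AND blue(d) AND green(a) -> visible(x)]; rule 5 [ready(a) AND signed(x) -> has_feathers(a)]; rule 8 [signed(x) -> wooden(d)]; rule 10 [open(d) AND swims(d) AND ready(a) -> red(d)]. Adds metal(x), visible(x), has_feathers(a), wooden(d), red(d).
Round 2: rule 7 [metal(x) AND hot(x) -> small(a)]. Adds small(a).
Round 3: rule 2 [small(a) AND visible(x) AND wooden(d) -> stale(x)]. Adds stale(x).
Round 4: rule 3 [stale(x) AND red(d) -> penguin(x)]; rule 6 [stale(x) AND blue(d) -> large(a)]. Adds penguin(x), large(a).
Derived: wooden(d) (round 1), stale(x) (round 3), small(a) (round 2). valid(a) never appears in any round.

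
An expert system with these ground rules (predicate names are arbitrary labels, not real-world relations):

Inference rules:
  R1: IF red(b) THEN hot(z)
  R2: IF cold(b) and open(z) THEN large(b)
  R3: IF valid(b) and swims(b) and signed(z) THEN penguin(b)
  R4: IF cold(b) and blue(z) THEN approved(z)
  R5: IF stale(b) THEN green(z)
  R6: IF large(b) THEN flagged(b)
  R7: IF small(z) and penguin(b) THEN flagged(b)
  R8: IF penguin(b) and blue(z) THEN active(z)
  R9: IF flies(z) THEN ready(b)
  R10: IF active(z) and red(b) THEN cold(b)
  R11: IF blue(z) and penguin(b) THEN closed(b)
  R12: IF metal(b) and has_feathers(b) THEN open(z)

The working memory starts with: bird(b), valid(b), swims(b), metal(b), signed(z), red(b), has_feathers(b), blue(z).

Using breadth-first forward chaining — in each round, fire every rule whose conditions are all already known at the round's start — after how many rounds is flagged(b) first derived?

5

Round 1 fires R1, R3, R12, giving hot(z), penguin(b), open(z).
Round 2 fires R8, R11, giving active(z), closed(b).
Round 3 fires R10, giving cold(b).
Round 4 fires R2, R4, giving large(b), approved(z).
Round 5 fires R6, giving flagged(b).
flagged(b) first appears in round 5.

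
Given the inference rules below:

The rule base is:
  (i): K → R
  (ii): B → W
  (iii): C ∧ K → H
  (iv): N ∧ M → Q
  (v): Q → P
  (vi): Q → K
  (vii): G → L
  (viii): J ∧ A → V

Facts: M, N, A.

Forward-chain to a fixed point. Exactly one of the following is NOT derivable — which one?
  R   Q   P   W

W

Round 1: (iv) [N ∧ M → Q]. New: Q.
Round 2: (v) [Q → P]; (vi) [Q → K]. New: P, K.
Round 3: (i) [K → R]. New: R.
Derived: Q (round 1), P (round 2), R (round 3). W never appears in any round.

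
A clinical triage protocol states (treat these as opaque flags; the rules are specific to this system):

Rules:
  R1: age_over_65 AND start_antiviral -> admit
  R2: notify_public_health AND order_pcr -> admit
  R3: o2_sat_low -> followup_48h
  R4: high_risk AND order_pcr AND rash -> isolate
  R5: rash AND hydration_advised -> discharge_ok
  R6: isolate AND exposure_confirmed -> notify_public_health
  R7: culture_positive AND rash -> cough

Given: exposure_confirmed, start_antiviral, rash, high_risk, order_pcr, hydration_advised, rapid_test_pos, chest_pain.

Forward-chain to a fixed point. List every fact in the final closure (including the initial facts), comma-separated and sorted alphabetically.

admit, chest_pain, discharge_ok, exposure_confirmed, high_risk, hydration_advised, isolate, notify_public_health, order_pcr, rapid_test_pos, rash, start_antiviral

[1] R4 [high_risk AND order_pcr AND rash -> isolate]; R5 [rash AND hydration_advised -> discharge_ok]. ⇒ new: isolate, discharge_ok.
[2] R6 [isolate AND exposure_confirmed -> notify_public_health]. ⇒ new: notify_public_health.
[3] R2 [notify_public_health AND order_pcr -> admit]. ⇒ new: admit.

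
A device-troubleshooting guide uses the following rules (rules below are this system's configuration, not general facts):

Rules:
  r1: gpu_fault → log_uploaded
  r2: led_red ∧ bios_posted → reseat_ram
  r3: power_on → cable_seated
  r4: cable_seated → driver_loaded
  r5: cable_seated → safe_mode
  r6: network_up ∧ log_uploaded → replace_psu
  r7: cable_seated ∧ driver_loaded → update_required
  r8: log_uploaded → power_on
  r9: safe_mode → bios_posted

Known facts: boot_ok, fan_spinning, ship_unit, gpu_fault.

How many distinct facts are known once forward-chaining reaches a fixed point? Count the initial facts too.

Round 1: r1 [gpu_fault → log_uploaded]. New: log_uploaded.
Round 2: r8 [log_uploaded → power_on]. New: power_on.
Round 3: r3 [power_on → cable_seated]. New: cable_seated.
Round 4: r4 [cable_seated → driver_loaded]; r5 [cable_seated → safe_mode]. New: driver_loaded, safe_mode.
Round 5: r7 [cable_seated ∧ driver_loaded → update_required]; r9 [safe_mode → bios_posted]. New: update_required, bios_posted.
Closure: {bios_posted, boot_ok, cable_seated, driver_loaded, fan_spinning, gpu_fault, log_uploaded, power_on, safe_mode, ship_unit, update_required} — 11 facts.

11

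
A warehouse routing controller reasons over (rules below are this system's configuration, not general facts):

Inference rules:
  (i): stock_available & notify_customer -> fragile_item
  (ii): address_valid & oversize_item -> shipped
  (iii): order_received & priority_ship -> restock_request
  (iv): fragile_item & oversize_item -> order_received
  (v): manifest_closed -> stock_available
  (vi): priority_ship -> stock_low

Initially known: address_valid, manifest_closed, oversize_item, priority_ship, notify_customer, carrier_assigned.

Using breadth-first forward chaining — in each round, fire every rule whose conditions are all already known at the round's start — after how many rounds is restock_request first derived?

Round 1 — (ii), (v), (vi), derive shipped, stock_available, stock_low.
Round 2 — (i), derive fragile_item.
Round 3 — (iv), derive order_received.
Round 4 — (iii), derive restock_request.
restock_request first appears in round 4.

4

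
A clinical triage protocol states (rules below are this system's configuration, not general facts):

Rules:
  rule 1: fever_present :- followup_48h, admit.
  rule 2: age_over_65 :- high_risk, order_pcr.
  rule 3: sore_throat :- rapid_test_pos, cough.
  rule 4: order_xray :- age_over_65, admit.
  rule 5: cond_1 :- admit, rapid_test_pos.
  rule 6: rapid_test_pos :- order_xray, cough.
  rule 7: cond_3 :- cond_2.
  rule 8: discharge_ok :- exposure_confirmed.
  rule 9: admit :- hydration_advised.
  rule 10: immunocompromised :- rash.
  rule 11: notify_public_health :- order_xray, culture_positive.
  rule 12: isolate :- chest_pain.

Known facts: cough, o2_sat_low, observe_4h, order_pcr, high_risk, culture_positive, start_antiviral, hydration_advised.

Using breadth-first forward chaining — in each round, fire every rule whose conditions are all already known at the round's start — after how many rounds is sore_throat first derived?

4

Round 1 — rule 2, rule 9, derive age_over_65, admit.
Round 2 — rule 4, derive order_xray.
Round 3 — rule 6, rule 11, derive rapid_test_pos, notify_public_health.
Round 4 — rule 3, rule 5, derive sore_throat, cond_1.
sore_throat first appears in round 4.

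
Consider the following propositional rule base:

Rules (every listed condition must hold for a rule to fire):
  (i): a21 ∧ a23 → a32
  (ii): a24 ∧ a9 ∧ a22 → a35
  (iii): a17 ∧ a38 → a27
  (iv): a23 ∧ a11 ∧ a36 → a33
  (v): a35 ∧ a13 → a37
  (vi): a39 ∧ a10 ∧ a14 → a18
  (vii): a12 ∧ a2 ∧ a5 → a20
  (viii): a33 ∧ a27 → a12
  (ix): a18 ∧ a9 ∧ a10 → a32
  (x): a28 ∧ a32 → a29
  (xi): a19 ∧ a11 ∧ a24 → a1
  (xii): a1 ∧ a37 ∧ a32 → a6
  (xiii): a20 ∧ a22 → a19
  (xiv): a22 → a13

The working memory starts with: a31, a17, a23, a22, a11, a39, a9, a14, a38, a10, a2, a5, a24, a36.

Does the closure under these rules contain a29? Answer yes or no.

no

Round 1 fires (ii), (iii), (iv), (vi), (xiv), giving a35, a27, a33, a18, a13.
Round 2 fires (v), (viii), (ix), giving a37, a12, a32.
Round 3 fires (vii), giving a20.
Round 4 fires (xiii), giving a19.
Round 5 fires (xi), giving a1.
Round 6 fires (xii), giving a6.
Fixed point reached. a29 is concluded only by (x); (x) needs a28 (never derived).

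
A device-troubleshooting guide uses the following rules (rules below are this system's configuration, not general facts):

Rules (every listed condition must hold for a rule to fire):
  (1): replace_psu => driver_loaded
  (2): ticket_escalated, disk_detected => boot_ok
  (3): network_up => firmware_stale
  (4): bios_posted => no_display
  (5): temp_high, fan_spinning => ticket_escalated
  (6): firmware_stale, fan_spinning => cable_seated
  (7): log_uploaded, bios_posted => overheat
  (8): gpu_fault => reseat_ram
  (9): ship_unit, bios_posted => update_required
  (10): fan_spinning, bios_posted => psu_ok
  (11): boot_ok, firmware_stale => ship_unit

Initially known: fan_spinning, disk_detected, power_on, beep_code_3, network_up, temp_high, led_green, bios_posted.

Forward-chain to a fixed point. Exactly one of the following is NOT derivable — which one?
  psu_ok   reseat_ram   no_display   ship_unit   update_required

reseat_ram

Round 1: (3) [network_up => firmware_stale]; (4) [bios_posted => no_display]; (5) [temp_high, fan_spinning => ticket_escalated]; (10) [fan_spinning, bios_posted => psu_ok]. New: firmware_stale, no_display, ticket_escalated, psu_ok.
Round 2: (2) [ticket_escalated, disk_detected => boot_ok]; (6) [firmware_stale, fan_spinning => cable_seated]. New: boot_ok, cable_seated.
Round 3: (11) [boot_ok, firmware_stale => ship_unit]. New: ship_unit.
Round 4: (9) [ship_unit, bios_posted => update_required]. New: update_required.
Derived: no_display (round 1), psu_ok (round 1), update_required (round 4), ship_unit (round 3). reseat_ram never appears in any round.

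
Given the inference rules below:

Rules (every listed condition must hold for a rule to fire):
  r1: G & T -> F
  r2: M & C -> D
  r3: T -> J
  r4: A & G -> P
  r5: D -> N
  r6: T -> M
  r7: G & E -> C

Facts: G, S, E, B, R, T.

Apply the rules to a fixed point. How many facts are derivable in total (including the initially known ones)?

Round 1: r1 [G & T -> F]; r3 [T -> J]; r6 [T -> M]; r7 [G & E -> C]. New: F, J, M, C.
Round 2: r2 [M & C -> D]. New: D.
Round 3: r5 [D -> N]. New: N.
Closure: {B, C, D, E, F, G, J, M, N, R, S, T} — 12 facts.

12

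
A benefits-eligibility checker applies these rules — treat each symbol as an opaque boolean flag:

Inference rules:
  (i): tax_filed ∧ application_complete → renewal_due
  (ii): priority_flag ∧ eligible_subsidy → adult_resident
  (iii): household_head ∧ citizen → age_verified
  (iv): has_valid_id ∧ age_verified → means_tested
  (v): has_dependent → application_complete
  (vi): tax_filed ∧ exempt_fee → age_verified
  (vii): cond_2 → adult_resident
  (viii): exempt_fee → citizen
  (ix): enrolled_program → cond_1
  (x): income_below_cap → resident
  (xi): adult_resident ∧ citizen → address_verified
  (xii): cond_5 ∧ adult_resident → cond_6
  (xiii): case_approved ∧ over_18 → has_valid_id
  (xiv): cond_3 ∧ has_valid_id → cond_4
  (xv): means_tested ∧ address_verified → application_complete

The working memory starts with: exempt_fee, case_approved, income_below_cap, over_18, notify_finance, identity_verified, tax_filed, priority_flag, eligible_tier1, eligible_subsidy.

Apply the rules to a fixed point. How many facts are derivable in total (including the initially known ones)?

19

Round 1: (ii) [priority_flag ∧ eligible_subsidy → adult_resident]; (vi) [tax_filed ∧ exempt_fee → age_verified]; (viii) [exempt_fee → citizen]; (x) [income_below_cap → resident]; (xiii) [case_approved ∧ over_18 → has_valid_id]. New: adult_resident, age_verified, citizen, resident, has_valid_id.
Round 2: (iv) [has_valid_id ∧ age_verified → means_tested]; (xi) [adult_resident ∧ citizen → address_verified]. New: means_tested, address_verified.
Round 3: (xv) [means_tested ∧ address_verified → application_complete]. New: application_complete.
Round 4: (i) [tax_filed ∧ application_complete → renewal_due]. New: renewal_due.
Closure: {address_verified, adult_resident, age_verified, application_complete, case_approved, citizen, eligible_subsidy, eligible_tier1, exempt_fee, has_valid_id, identity_verified, income_below_cap, means_tested, notify_finance, over_18, priority_flag, renewal_due, resident, tax_filed} — 19 facts.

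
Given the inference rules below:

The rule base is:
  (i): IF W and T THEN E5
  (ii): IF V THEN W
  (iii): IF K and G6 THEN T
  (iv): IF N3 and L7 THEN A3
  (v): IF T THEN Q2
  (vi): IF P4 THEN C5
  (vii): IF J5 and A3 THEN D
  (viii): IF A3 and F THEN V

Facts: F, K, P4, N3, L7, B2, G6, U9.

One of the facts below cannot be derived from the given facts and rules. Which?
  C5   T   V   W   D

D

Round 1: (iii) [IF K and G6 THEN T]; (iv) [IF N3 and L7 THEN A3]; (vi) [IF P4 THEN C5]. Adds T, A3, C5.
Round 2: (v) [IF T THEN Q2]; (viii) [IF A3 and F THEN V]. Adds Q2, V.
Round 3: (ii) [IF V THEN W]. Adds W.
Round 4: (i) [IF W and T THEN E5]. Adds E5.
Derived: T (round 1), W (round 3), V (round 2), C5 (round 1). D never appears in any round.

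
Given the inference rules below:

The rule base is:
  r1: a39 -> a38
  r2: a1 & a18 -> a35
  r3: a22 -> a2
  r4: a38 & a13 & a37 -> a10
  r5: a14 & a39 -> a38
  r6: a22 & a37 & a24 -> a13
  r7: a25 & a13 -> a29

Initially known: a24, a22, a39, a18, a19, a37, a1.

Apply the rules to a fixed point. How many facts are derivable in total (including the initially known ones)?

Round 1 fires r1, r2, r3, r6, giving a38, a35, a2, a13.
Round 2 fires r4, giving a10.
Closure: {a1, a10, a13, a18, a19, a2, a22, a24, a35, a37, a38, a39} — 12 facts.

12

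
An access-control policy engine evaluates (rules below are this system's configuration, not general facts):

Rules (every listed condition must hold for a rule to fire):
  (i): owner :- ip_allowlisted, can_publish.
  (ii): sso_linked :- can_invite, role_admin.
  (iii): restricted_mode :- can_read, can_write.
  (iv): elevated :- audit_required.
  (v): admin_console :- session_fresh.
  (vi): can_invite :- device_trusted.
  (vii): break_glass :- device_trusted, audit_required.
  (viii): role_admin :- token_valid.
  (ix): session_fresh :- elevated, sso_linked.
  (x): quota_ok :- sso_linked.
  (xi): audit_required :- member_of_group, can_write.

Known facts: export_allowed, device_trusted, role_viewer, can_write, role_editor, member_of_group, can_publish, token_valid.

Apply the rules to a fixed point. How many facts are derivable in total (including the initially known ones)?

Round 1: (vi) [can_invite :- device_trusted.]; (viii) [role_admin :- token_valid.]; (xi) [audit_required :- member_of_group, can_write.]. Adds can_invite, role_admin, audit_required.
Round 2: (ii) [sso_linked :- can_invite, role_admin.]; (iv) [elevated :- audit_required.]; (vii) [break_glass :- device_trusted, audit_required.]. Adds sso_linked, elevated, break_glass.
Round 3: (ix) [session_fresh :- elevated, sso_linked.]; (x) [quota_ok :- sso_linked.]. Adds session_fresh, quota_ok.
Round 4: (v) [admin_console :- session_fresh.]. Adds admin_console.
Closure: {admin_console, audit_required, break_glass, can_invite, can_publish, can_write, device_trusted, elevated, export_allowed, member_of_group, quota_ok, role_admin, role_editor, role_viewer, session_fresh, sso_linked, token_valid} — 17 facts.

17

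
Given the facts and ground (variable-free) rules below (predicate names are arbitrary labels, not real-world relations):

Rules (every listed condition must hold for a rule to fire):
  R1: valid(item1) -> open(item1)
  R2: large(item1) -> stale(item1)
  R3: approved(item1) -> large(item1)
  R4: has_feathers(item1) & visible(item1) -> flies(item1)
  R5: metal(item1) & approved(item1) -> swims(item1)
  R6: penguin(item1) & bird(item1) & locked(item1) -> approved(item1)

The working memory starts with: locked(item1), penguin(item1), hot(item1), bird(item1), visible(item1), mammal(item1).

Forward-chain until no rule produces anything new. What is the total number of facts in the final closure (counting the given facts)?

[1] R6 [penguin(item1) & bird(item1) & locked(item1) -> approved(item1)]. ⇒ new: approved(item1).
[2] R3 [approved(item1) -> large(item1)]. ⇒ new: large(item1).
[3] R2 [large(item1) -> stale(item1)]. ⇒ new: stale(item1).
Closure: {approved(item1), bird(item1), hot(item1), large(item1), locked(item1), mammal(item1), penguin(item1), stale(item1), visible(item1)} — 9 facts.

9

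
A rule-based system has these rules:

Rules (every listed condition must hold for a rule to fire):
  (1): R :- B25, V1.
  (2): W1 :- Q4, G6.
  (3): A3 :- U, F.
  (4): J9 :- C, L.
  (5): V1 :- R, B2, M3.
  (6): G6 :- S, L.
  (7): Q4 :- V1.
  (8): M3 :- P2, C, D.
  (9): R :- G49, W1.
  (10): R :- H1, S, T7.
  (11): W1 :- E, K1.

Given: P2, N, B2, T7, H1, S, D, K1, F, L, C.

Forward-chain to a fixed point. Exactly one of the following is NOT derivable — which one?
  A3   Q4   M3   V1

[1] (4) [J9 :- C, L.]; (6) [G6 :- S, L.]; (8) [M3 :- P2, C, D.]; (10) [R :- H1, S, T7.]. ⇒ new: J9, G6, M3, R.
[2] (5) [V1 :- R, B2, M3.]. ⇒ new: V1.
[3] (7) [Q4 :- V1.]. ⇒ new: Q4.
[4] (2) [W1 :- Q4, G6.]. ⇒ new: W1.
Derived: V1 (round 2), Q4 (round 3), M3 (round 1). A3 never appears in any round.

A3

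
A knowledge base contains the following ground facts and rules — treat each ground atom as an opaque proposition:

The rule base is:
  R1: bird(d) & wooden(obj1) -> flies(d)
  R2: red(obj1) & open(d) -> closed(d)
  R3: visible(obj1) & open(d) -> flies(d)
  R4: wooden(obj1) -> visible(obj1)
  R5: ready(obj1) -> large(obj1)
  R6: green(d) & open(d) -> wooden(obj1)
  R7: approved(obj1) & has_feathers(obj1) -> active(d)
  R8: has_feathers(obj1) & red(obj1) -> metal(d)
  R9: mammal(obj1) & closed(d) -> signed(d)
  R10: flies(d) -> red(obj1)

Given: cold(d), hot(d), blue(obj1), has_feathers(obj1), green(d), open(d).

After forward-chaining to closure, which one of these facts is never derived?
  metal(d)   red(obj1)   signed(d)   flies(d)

signed(d)

Round 1: R6 [green(d) & open(d) -> wooden(obj1)]. Adds wooden(obj1).
Round 2: R4 [wooden(obj1) -> visible(obj1)]. Adds visible(obj1).
Round 3: R3 [visible(obj1) & open(d) -> flies(d)]. Adds flies(d).
Round 4: R10 [flies(d) -> red(obj1)]. Adds red(obj1).
Round 5: R2 [red(obj1) & open(d) -> closed(d)]; R8 [has_feathers(obj1) & red(obj1) -> metal(d)]. Adds closed(d), metal(d).
Derived: red(obj1) (round 4), flies(d) (round 3), metal(d) (round 5). signed(d) never appears in any round.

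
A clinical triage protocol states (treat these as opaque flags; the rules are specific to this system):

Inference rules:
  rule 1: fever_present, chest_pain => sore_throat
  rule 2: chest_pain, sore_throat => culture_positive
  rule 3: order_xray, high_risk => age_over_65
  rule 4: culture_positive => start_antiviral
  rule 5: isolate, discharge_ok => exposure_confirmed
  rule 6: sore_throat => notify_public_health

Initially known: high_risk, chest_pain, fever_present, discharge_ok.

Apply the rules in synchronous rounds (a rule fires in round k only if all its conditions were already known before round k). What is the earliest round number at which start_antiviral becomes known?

3

Round 1 — rule 1, derive sore_throat.
Round 2 — rule 2, rule 6, derive culture_positive, notify_public_health.
Round 3 — rule 4, derive start_antiviral.
start_antiviral first appears in round 3.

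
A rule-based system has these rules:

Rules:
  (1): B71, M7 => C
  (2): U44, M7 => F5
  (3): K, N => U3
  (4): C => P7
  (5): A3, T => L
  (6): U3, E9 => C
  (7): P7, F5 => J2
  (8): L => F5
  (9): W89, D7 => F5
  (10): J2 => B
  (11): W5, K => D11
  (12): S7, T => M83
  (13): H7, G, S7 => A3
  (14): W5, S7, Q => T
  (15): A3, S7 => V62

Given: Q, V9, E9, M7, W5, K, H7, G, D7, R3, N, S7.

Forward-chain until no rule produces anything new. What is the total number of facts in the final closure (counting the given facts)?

Round 1: (3) [K, N => U3]; (11) [W5, K => D11]; (13) [H7, G, S7 => A3]; (14) [W5, S7, Q => T]. New: U3, D11, A3, T.
Round 2: (5) [A3, T => L]; (6) [U3, E9 => C]; (12) [S7, T => M83]; (15) [A3, S7 => V62]. New: L, C, M83, V62.
Round 3: (4) [C => P7]; (8) [L => F5]. New: P7, F5.
Round 4: (7) [P7, F5 => J2]. New: J2.
Round 5: (10) [J2 => B]. New: B.
Closure: {A3, B, C, D11, D7, E9, F5, G, H7, J2, K, L, M7, M83, N, P7, Q, R3, S7, T, U3, V62, V9, W5} — 24 facts.

24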